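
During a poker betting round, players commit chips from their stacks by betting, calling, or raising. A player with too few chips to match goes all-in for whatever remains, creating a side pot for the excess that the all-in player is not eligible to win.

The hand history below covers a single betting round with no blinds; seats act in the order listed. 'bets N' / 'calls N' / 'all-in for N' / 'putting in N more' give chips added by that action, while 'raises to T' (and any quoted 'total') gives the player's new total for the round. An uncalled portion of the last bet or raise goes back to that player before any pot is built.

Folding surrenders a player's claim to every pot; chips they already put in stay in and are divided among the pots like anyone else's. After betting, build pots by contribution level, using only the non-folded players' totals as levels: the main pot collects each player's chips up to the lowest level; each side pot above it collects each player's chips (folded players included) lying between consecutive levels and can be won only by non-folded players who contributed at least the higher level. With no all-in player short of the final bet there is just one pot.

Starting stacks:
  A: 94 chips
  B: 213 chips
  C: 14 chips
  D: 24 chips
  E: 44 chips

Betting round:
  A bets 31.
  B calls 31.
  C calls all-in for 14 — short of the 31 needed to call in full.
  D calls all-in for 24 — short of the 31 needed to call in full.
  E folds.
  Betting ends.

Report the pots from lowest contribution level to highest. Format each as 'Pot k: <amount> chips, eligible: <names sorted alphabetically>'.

Contributions: A=31, B=31, C=14, D=24
Folded: E
Pot levels (distinct totals of non-folded players): 14, 24, 31
Layer 1-14: 14 each from A, B, C, D = 14*4 = 56 chips; eligible A, B, C, D
Layer 15-24: 10 each from A, B, D = 10*3 = 30 chips; eligible A, B, D
Layer 25-31: 7 each from A, B = 7*2 = 14 chips; eligible A, B

Pot 1: 56 chips, eligible: A, B, C, D
Pot 2: 30 chips, eligible: A, B, D
Pot 3: 14 chips, eligible: A, B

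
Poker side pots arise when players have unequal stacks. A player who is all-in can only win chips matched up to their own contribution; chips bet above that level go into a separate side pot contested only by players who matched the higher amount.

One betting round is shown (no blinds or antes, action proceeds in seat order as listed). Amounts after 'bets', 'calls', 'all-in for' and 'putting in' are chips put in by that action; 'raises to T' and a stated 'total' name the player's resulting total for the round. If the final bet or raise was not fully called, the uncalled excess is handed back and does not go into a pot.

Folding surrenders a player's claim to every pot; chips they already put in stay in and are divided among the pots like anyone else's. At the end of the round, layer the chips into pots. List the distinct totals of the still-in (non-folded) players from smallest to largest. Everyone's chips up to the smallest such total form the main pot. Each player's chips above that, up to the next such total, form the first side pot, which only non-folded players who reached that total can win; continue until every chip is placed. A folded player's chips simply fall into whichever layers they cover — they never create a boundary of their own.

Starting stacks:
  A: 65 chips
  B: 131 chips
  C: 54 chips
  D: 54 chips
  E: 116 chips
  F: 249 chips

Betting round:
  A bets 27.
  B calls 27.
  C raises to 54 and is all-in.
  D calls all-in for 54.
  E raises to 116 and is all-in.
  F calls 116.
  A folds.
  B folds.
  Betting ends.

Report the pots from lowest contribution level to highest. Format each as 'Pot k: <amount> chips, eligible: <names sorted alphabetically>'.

Pot 1: 270 chips, eligible: C, D, E, F
Pot 2: 124 chips, eligible: E, F

Derivation:
Contributions: A=27, B=27, C=54, D=54, E=116, F=116
Folded: A, B
Pot levels (distinct totals of non-folded players): 54, 116
Layer 1-54: A 27 + B 27 + C 54 + D 54 + E 54 + F 54 = 270 chips; eligible C, D, E, F
Layer 55-116: 62 each from E, F = 62*2 = 124 chips; eligible E, F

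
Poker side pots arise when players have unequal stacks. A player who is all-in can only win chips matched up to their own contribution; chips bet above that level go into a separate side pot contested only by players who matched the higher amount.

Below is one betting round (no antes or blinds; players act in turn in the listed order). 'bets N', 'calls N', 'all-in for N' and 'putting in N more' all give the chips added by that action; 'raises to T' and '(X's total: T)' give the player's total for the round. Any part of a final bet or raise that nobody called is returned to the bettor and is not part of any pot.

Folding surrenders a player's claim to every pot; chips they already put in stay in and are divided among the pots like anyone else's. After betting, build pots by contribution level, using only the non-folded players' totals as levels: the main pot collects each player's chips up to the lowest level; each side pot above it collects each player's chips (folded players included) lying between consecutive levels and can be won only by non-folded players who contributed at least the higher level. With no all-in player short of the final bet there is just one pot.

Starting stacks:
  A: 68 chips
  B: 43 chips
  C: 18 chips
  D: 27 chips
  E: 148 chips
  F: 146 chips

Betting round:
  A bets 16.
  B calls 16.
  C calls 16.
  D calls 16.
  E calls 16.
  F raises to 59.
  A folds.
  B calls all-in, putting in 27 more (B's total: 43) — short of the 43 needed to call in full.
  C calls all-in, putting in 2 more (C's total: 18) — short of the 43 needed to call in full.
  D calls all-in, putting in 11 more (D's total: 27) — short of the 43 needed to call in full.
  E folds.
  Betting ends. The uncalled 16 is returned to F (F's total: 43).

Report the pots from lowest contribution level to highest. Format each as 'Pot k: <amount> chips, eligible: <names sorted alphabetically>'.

Contributions (after 16 returned to F): A=16, B=43, C=18, D=27, E=16, F=43
Folded: A, E
Pot levels (distinct totals of non-folded players): 18, 27, 43
Layer 1-18: A 16 + B 18 + C 18 + D 18 + E 16 + F 18 = 104 chips; eligible B, C, D, F
Layer 19-27: 9 each from B, D, F = 9*3 = 27 chips; eligible B, D, F
Layer 28-43: 16 each from B, F = 16*2 = 32 chips; eligible B, F

Pot 1: 104 chips, eligible: B, C, D, F
Pot 2: 27 chips, eligible: B, D, F
Pot 3: 32 chips, eligible: B, F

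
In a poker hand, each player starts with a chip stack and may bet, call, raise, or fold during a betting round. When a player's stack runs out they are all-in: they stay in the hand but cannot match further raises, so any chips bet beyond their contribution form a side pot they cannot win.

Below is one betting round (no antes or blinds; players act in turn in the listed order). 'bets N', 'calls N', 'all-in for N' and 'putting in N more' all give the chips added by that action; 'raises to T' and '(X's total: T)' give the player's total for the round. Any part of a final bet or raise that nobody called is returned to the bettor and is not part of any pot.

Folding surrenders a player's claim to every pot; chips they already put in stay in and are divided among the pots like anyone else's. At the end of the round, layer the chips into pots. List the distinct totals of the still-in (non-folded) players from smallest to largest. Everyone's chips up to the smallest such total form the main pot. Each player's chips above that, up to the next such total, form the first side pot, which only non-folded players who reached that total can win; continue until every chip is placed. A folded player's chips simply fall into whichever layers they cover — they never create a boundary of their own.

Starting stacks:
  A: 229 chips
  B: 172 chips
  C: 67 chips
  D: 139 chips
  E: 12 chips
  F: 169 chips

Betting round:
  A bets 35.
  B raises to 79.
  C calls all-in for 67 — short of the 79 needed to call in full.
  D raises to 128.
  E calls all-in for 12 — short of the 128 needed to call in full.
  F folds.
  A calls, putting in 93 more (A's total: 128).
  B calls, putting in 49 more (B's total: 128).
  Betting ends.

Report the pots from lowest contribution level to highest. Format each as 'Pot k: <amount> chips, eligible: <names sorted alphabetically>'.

Pot 1: 60 chips, eligible: A, B, C, D, E
Pot 2: 220 chips, eligible: A, B, C, D
Pot 3: 183 chips, eligible: A, B, D

Derivation:
Contributions: A=128, B=128, C=67, D=128, E=12
Folded: F
Pot levels (distinct totals of non-folded players): 12, 67, 128
Layer 1-12: 12 each from A, B, C, D, E = 12*5 = 60 chips; eligible A, B, C, D, E
Layer 13-67: 55 each from A, B, C, D = 55*4 = 220 chips; eligible A, B, C, D
Layer 68-128: 61 each from A, B, D = 61*3 = 183 chips; eligible A, B, D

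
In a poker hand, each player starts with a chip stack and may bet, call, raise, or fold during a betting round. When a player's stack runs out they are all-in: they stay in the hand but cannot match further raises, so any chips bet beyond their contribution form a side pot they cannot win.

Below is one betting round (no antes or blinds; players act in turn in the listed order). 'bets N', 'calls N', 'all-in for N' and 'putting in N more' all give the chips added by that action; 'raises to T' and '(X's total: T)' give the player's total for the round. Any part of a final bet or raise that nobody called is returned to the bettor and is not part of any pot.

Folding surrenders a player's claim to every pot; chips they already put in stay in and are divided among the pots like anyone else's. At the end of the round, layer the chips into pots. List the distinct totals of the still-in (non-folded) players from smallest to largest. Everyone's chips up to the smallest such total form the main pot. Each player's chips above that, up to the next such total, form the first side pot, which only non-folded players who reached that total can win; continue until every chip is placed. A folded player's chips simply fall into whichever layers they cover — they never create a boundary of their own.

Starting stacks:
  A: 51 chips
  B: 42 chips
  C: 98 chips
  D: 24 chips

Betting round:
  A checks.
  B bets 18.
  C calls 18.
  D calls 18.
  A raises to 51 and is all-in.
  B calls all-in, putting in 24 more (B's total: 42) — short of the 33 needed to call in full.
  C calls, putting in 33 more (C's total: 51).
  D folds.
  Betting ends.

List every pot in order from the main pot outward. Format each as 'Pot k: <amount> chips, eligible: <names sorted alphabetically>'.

Pot 1: 144 chips, eligible: A, B, C
Pot 2: 18 chips, eligible: A, C

Derivation:
Contributions: A=51, B=42, C=51, D=18
Folded: D
Pot levels (distinct totals of non-folded players): 42, 51
Layer 1-42: A 42 + B 42 + C 42 + D 18 = 144 chips; eligible A, B, C
Layer 43-51: 9 each from A, C = 9*2 = 18 chips; eligible A, C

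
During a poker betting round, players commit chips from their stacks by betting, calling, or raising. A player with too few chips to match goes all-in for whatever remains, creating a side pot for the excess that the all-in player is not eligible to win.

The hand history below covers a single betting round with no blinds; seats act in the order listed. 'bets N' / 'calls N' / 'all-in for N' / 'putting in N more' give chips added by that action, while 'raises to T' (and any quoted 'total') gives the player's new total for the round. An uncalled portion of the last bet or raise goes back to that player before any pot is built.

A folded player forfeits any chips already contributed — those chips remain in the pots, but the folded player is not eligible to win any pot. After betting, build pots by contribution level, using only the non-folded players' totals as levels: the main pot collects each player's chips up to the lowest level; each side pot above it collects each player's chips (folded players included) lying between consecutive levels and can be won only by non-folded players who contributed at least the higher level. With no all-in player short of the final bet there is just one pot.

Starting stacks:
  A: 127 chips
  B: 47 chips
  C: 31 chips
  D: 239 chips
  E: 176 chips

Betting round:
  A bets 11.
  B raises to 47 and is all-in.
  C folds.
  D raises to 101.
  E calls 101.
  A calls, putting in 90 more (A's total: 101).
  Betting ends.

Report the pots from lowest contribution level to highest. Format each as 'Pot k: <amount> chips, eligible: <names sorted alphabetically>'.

Contributions: A=101, B=47, D=101, E=101
Folded: C
Pot levels (distinct totals of non-folded players): 47, 101
Layer 1-47: 47 each from A, B, D, E = 47*4 = 188 chips; eligible A, B, D, E
Layer 48-101: 54 each from A, D, E = 54*3 = 162 chips; eligible A, D, E

Pot 1: 188 chips, eligible: A, B, D, E
Pot 2: 162 chips, eligible: A, D, E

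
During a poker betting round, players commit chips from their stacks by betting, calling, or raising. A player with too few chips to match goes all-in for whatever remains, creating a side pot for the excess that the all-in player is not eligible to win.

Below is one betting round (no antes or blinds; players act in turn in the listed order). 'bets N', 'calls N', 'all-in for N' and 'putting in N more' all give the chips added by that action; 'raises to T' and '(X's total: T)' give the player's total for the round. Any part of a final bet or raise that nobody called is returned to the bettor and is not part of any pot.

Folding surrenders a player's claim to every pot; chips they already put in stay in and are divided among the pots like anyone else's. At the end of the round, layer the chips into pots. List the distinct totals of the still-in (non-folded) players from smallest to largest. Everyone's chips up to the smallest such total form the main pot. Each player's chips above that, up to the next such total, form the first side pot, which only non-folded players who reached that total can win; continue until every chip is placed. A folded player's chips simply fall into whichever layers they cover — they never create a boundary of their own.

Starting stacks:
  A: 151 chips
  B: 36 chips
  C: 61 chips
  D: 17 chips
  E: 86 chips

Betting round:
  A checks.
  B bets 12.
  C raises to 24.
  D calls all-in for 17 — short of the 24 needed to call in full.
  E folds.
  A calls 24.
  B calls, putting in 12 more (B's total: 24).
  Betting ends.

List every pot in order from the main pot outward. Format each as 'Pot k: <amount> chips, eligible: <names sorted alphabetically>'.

Pot 1: 68 chips, eligible: A, B, C, D
Pot 2: 21 chips, eligible: A, B, C

Derivation:
Contributions: A=24, B=24, C=24, D=17
Folded: E
Pot levels (distinct totals of non-folded players): 17, 24
Layer 1-17: 17 each from A, B, C, D = 17*4 = 68 chips; eligible A, B, C, D
Layer 18-24: 7 each from A, B, C = 7*3 = 21 chips; eligible A, B, C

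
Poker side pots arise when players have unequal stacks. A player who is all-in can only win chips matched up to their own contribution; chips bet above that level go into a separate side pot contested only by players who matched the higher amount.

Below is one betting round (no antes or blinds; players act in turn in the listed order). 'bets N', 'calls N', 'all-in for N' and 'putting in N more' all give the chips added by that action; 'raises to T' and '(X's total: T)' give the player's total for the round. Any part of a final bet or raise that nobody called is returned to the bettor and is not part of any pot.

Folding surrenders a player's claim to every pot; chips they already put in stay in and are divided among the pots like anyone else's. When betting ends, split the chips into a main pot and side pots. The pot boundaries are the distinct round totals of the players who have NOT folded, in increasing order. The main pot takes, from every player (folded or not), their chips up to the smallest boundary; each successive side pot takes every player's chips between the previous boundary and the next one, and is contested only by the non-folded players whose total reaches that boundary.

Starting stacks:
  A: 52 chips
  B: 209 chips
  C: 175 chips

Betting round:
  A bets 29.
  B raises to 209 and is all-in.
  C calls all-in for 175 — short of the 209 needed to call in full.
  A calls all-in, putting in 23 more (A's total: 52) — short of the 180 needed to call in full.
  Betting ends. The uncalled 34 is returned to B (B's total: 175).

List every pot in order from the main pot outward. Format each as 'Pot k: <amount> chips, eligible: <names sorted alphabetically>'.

Pot 1: 156 chips, eligible: A, B, C
Pot 2: 246 chips, eligible: B, C

Derivation:
Contributions (after 34 returned to B): A=52, B=175, C=175
Pot levels (distinct totals of non-folded players): 52, 175
Layer 1-52: 52 each from A, B, C = 52*3 = 156 chips; eligible A, B, C
Layer 53-175: 123 each from B, C = 123*2 = 246 chips; eligible B, C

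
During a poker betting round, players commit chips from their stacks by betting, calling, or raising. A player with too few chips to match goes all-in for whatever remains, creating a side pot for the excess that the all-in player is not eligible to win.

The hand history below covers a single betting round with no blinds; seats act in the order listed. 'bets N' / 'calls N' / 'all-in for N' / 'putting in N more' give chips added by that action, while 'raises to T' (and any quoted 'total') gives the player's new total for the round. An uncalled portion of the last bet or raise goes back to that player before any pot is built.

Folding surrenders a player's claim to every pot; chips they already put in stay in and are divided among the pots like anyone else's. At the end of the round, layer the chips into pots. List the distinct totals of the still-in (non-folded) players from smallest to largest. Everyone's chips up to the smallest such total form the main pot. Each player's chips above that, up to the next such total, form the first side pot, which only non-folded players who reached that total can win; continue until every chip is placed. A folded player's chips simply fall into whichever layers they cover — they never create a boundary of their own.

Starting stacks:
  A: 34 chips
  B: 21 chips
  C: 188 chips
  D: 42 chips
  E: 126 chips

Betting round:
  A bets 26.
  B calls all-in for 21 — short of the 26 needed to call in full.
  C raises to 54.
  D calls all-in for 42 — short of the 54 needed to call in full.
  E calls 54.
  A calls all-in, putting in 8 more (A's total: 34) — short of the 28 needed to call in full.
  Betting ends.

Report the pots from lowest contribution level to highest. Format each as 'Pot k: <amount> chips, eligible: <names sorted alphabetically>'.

Pot 1: 105 chips, eligible: A, B, C, D, E
Pot 2: 52 chips, eligible: A, C, D, E
Pot 3: 24 chips, eligible: C, D, E
Pot 4: 24 chips, eligible: C, E

Derivation:
Contributions: A=34, B=21, C=54, D=42, E=54
Pot levels (distinct totals of non-folded players): 21, 34, 42, 54
Layer 1-21: 21 each from A, B, C, D, E = 21*5 = 105 chips; eligible A, B, C, D, E
Layer 22-34: 13 each from A, C, D, E = 13*4 = 52 chips; eligible A, C, D, E
Layer 35-42: 8 each from C, D, E = 8*3 = 24 chips; eligible C, D, E
Layer 43-54: 12 each from C, E = 12*2 = 24 chips; eligible C, E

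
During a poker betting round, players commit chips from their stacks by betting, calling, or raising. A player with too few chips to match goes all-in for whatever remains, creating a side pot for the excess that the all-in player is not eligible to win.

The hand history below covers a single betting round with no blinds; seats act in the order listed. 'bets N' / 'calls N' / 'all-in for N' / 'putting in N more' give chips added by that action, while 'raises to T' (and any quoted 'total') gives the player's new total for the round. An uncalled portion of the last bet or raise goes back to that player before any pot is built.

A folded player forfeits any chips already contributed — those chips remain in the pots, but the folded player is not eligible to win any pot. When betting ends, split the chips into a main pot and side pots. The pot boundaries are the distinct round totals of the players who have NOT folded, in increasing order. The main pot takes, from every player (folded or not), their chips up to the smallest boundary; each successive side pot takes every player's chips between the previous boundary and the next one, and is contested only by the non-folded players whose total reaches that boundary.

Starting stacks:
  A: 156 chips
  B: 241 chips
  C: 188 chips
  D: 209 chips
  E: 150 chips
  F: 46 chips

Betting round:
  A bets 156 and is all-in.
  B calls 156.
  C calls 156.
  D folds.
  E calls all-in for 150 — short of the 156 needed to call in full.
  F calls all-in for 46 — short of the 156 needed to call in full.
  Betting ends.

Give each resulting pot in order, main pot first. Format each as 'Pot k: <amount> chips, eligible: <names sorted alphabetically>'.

Pot 1: 230 chips, eligible: A, B, C, E, F
Pot 2: 416 chips, eligible: A, B, C, E
Pot 3: 18 chips, eligible: A, B, C

Derivation:
Contributions: A=156, B=156, C=156, E=150, F=46
Folded: D
Pot levels (distinct totals of non-folded players): 46, 150, 156
Layer 1-46: 46 each from A, B, C, E, F = 46*5 = 230 chips; eligible A, B, C, E, F
Layer 47-150: 104 each from A, B, C, E = 104*4 = 416 chips; eligible A, B, C, E
Layer 151-156: 6 each from A, B, C = 6*3 = 18 chips; eligible A, B, C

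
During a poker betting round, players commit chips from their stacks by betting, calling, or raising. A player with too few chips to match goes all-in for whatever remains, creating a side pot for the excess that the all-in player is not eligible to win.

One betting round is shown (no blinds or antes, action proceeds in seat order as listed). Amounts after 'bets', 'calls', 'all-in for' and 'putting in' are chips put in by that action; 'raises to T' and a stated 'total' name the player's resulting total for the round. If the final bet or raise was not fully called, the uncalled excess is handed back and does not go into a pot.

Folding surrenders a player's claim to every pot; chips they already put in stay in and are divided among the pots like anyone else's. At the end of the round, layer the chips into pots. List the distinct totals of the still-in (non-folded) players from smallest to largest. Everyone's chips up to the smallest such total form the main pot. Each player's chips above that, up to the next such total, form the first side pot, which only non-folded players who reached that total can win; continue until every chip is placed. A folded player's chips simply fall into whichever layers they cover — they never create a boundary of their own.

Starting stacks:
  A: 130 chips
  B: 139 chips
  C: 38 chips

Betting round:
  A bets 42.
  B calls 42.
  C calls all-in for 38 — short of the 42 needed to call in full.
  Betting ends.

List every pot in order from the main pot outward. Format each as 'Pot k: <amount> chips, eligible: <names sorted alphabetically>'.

Contributions: A=42, B=42, C=38
Pot levels (distinct totals of non-folded players): 38, 42
Layer 1-38: 38 each from A, B, C = 38*3 = 114 chips; eligible A, B, C
Layer 39-42: 4 each from A, B = 4*2 = 8 chips; eligible A, B

Pot 1: 114 chips, eligible: A, B, C
Pot 2: 8 chips, eligible: A, B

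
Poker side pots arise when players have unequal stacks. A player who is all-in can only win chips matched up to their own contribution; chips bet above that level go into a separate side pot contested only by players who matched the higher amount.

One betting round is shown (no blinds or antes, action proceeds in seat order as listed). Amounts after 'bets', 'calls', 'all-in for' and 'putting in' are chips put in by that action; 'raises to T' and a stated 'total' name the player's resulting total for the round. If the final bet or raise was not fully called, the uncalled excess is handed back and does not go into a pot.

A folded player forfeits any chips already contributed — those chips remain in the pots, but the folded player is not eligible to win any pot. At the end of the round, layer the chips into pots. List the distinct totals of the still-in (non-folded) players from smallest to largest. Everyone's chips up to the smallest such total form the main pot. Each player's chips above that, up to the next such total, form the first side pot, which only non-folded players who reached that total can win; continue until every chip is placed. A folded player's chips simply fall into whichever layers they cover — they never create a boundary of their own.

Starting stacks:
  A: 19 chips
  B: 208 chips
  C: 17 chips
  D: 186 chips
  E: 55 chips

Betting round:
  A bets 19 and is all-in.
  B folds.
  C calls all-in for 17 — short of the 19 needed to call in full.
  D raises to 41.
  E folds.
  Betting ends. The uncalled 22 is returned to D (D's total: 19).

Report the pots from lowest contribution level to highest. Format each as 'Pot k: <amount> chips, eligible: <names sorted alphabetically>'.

Contributions (after 22 returned to D): A=19, C=17, D=19
Folded: B, E
Pot levels (distinct totals of non-folded players): 17, 19
Layer 1-17: 17 each from A, C, D = 17*3 = 51 chips; eligible A, C, D
Layer 18-19: 2 each from A, D = 2*2 = 4 chips; eligible A, D

Pot 1: 51 chips, eligible: A, C, D
Pot 2: 4 chips, eligible: A, D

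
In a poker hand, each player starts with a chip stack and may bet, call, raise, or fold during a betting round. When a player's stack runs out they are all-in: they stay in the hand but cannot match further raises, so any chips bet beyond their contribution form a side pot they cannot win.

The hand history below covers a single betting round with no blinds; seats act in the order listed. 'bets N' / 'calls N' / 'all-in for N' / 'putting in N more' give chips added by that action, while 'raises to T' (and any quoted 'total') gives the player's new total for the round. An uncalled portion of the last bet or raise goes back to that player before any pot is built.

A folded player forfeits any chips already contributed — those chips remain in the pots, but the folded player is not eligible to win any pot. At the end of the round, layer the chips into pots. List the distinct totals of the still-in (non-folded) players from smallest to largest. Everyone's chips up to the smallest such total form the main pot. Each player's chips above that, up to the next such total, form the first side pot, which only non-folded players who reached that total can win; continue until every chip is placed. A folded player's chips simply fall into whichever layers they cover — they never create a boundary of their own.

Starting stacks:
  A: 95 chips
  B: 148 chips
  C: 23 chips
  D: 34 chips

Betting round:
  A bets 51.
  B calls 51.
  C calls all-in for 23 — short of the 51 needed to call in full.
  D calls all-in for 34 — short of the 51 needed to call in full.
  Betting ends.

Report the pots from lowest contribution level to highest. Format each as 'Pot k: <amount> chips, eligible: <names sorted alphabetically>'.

Contributions: A=51, B=51, C=23, D=34
Pot levels (distinct totals of non-folded players): 23, 34, 51
Layer 1-23: 23 each from A, B, C, D = 23*4 = 92 chips; eligible A, B, C, D
Layer 24-34: 11 each from A, B, D = 11*3 = 33 chips; eligible A, B, D
Layer 35-51: 17 each from A, B = 17*2 = 34 chips; eligible A, B

Pot 1: 92 chips, eligible: A, B, C, D
Pot 2: 33 chips, eligible: A, B, D
Pot 3: 34 chips, eligible: A, B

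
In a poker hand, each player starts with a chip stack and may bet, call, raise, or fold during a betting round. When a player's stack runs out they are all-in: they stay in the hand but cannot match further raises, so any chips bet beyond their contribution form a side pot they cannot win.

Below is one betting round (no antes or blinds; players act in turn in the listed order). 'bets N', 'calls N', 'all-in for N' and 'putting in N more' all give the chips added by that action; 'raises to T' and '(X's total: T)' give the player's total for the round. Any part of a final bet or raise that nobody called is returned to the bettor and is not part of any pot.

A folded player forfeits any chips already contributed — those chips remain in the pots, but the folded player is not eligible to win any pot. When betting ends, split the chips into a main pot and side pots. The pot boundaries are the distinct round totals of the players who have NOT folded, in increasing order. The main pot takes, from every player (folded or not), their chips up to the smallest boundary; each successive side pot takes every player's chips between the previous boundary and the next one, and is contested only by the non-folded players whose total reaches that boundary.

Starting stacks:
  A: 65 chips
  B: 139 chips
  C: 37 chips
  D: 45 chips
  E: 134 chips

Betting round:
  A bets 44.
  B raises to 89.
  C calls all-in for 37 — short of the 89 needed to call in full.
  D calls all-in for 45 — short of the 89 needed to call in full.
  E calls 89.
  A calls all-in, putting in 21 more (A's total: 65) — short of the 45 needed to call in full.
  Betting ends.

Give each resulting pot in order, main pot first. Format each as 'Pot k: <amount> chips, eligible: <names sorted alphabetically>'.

Contributions: A=65, B=89, C=37, D=45, E=89
Pot levels (distinct totals of non-folded players): 37, 45, 65, 89
Layer 1-37: 37 each from A, B, C, D, E = 37*5 = 185 chips; eligible A, B, C, D, E
Layer 38-45: 8 each from A, B, D, E = 8*4 = 32 chips; eligible A, B, D, E
Layer 46-65: 20 each from A, B, E = 20*3 = 60 chips; eligible A, B, E
Layer 66-89: 24 each from B, E = 24*2 = 48 chips; eligible B, E

Pot 1: 185 chips, eligible: A, B, C, D, E
Pot 2: 32 chips, eligible: A, B, D, E
Pot 3: 60 chips, eligible: A, B, E
Pot 4: 48 chips, eligible: B, E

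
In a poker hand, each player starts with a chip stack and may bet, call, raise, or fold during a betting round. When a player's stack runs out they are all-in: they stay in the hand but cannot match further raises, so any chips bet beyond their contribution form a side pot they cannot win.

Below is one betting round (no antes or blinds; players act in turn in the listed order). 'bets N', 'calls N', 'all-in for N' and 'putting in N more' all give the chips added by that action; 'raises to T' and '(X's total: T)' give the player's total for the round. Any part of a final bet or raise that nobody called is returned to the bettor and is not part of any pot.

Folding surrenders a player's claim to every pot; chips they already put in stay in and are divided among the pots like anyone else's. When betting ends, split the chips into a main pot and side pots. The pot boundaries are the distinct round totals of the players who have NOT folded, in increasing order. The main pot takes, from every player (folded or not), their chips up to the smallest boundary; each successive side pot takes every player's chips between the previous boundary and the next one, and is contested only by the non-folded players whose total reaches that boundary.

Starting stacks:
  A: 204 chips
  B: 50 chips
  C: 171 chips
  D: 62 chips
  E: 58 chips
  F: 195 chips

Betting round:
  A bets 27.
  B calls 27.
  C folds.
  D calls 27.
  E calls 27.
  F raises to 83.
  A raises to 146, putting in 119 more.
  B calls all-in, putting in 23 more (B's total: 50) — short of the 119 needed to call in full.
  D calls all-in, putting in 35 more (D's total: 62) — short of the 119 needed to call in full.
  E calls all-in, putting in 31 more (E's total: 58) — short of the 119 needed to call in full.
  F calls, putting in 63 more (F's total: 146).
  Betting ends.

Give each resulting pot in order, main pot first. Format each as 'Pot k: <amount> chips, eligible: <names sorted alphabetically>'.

Pot 1: 250 chips, eligible: A, B, D, E, F
Pot 2: 32 chips, eligible: A, D, E, F
Pot 3: 12 chips, eligible: A, D, F
Pot 4: 168 chips, eligible: A, F

Derivation:
Contributions: A=146, B=50, D=62, E=58, F=146
Folded: C
Pot levels (distinct totals of non-folded players): 50, 58, 62, 146
Layer 1-50: 50 each from A, B, D, E, F = 50*5 = 250 chips; eligible A, B, D, E, F
Layer 51-58: 8 each from A, D, E, F = 8*4 = 32 chips; eligible A, D, E, F
Layer 59-62: 4 each from A, D, F = 4*3 = 12 chips; eligible A, D, F
Layer 63-146: 84 each from A, F = 84*2 = 168 chips; eligible A, F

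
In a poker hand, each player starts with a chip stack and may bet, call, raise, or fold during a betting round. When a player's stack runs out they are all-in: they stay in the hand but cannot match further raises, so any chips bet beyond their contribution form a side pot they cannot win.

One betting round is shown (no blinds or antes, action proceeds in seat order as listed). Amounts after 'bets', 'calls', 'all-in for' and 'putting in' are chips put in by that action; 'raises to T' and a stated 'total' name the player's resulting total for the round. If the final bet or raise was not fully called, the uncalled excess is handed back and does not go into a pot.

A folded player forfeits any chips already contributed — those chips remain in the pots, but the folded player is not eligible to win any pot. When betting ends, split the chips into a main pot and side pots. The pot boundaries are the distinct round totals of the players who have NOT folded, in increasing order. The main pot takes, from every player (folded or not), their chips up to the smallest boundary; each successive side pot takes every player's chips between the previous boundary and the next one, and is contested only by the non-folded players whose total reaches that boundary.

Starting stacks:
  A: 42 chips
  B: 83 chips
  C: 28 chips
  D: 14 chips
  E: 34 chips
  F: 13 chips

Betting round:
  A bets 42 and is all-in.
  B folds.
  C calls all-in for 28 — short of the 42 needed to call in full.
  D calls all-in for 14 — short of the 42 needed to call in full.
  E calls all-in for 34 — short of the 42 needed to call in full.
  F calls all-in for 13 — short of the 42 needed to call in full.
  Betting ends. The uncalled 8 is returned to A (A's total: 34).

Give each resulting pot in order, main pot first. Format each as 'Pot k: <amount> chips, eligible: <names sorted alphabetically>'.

Pot 1: 65 chips, eligible: A, C, D, E, F
Pot 2: 4 chips, eligible: A, C, D, E
Pot 3: 42 chips, eligible: A, C, E
Pot 4: 12 chips, eligible: A, E

Derivation:
Contributions (after 8 returned to A): A=34, C=28, D=14, E=34, F=13
Folded: B
Pot levels (distinct totals of non-folded players): 13, 14, 28, 34
Layer 1-13: 13 each from A, C, D, E, F = 13*5 = 65 chips; eligible A, C, D, E, F
Layer 14-14: 1 each from A, C, D, E = 1*4 = 4 chips; eligible A, C, D, E
Layer 15-28: 14 each from A, C, E = 14*3 = 42 chips; eligible A, C, E
Layer 29-34: 6 each from A, E = 6*2 = 12 chips; eligible A, E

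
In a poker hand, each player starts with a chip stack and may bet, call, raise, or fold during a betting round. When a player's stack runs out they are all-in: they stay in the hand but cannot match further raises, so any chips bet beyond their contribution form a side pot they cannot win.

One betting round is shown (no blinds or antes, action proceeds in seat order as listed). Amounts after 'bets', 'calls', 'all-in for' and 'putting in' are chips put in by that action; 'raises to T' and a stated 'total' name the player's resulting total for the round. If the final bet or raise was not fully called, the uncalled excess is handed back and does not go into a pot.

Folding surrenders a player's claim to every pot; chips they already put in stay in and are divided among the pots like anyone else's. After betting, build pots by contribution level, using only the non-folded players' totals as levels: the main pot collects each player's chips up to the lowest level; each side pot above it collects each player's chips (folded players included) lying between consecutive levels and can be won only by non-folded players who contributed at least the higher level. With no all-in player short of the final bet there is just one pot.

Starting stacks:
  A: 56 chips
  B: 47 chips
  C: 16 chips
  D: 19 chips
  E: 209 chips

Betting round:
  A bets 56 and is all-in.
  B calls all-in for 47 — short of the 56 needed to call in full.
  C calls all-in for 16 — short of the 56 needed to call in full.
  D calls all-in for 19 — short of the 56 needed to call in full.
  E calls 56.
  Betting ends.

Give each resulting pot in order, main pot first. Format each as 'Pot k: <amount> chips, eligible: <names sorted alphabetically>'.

Pot 1: 80 chips, eligible: A, B, C, D, E
Pot 2: 12 chips, eligible: A, B, D, E
Pot 3: 84 chips, eligible: A, B, E
Pot 4: 18 chips, eligible: A, E

Derivation:
Contributions: A=56, B=47, C=16, D=19, E=56
Pot levels (distinct totals of non-folded players): 16, 19, 47, 56
Layer 1-16: 16 each from A, B, C, D, E = 16*5 = 80 chips; eligible A, B, C, D, E
Layer 17-19: 3 each from A, B, D, E = 3*4 = 12 chips; eligible A, B, D, E
Layer 20-47: 28 each from A, B, E = 28*3 = 84 chips; eligible A, B, E
Layer 48-56: 9 each from A, E = 9*2 = 18 chips; eligible A, E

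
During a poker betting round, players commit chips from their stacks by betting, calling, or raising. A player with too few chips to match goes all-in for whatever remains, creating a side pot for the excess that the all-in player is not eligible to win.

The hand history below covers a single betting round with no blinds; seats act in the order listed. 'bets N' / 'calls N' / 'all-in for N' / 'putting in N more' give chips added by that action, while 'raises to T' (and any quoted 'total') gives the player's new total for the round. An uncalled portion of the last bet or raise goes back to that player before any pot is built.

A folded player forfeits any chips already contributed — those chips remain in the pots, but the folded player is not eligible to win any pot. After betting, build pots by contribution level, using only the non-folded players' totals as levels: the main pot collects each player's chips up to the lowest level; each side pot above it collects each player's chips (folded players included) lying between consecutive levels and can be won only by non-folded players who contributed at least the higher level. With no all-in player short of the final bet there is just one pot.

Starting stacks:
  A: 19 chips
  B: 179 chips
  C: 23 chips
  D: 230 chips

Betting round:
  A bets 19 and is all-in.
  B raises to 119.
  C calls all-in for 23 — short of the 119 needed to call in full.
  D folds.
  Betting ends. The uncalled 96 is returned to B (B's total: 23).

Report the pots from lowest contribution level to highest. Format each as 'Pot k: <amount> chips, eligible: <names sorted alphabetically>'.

Pot 1: 57 chips, eligible: A, B, C
Pot 2: 8 chips, eligible: B, C

Derivation:
Contributions (after 96 returned to B): A=19, B=23, C=23
Folded: D
Pot levels (distinct totals of non-folded players): 19, 23
Layer 1-19: 19 each from A, B, C = 19*3 = 57 chips; eligible A, B, C
Layer 20-23: 4 each from B, C = 4*2 = 8 chips; eligible B, C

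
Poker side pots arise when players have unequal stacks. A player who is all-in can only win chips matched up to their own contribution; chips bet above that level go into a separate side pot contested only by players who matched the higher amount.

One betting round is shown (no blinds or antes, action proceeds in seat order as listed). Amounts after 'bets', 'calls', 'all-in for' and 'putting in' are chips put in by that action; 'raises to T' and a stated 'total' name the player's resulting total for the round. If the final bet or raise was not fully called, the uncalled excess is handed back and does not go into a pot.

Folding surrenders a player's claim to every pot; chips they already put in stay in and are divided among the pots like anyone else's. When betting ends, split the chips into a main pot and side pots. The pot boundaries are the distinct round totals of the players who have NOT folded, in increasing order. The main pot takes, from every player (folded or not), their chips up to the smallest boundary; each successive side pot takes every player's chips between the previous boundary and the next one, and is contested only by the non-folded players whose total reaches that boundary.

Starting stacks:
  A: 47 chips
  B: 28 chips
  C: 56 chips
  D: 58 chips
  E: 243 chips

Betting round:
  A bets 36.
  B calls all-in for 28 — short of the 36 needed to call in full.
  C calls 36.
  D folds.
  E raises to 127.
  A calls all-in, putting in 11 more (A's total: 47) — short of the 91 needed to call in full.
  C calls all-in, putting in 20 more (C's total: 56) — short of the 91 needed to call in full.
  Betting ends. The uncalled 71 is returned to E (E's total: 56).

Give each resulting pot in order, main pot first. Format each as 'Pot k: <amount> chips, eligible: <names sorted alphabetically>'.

Pot 1: 112 chips, eligible: A, B, C, E
Pot 2: 57 chips, eligible: A, C, E
Pot 3: 18 chips, eligible: C, E

Derivation:
Contributions (after 71 returned to E): A=47, B=28, C=56, E=56
Folded: D
Pot levels (distinct totals of non-folded players): 28, 47, 56
Layer 1-28: 28 each from A, B, C, E = 28*4 = 112 chips; eligible A, B, C, E
Layer 29-47: 19 each from A, C, E = 19*3 = 57 chips; eligible A, C, E
Layer 48-56: 9 each from C, E = 9*2 = 18 chips; eligible C, E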